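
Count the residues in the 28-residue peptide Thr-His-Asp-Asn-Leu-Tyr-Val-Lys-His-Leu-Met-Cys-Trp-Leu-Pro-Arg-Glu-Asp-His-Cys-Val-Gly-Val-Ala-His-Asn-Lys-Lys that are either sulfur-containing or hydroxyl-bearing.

5

Sulfur-containing: C, M. Hydroxyl-bearing: S, T, Y.
Sulfur-containing residues here: Met11, Cys12, Cys20 (3).
Hydroxyl-bearing residues here: Thr1, Tyr6 (2).
The two groups share no amino acid, so total = 3 + 2 = 5.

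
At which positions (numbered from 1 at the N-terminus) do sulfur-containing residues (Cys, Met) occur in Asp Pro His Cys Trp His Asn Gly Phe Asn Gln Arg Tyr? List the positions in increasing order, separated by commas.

4

Matching residues: Cys4.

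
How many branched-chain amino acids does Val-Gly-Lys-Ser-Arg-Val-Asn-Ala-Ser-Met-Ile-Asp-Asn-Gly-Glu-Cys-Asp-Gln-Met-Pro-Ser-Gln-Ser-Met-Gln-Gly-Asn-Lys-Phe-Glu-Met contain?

The BCAAs are Val, Leu, and Ile — aliphatic side chains with a branch point.
Matching residues: Val1, Val6, Ile11.

3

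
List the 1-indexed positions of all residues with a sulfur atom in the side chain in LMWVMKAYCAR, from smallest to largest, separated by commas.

2, 5, 9

Only Cys (C) and Met (M) have a sulfur atom in the side chain.
Matching residues: M2, M5, C9.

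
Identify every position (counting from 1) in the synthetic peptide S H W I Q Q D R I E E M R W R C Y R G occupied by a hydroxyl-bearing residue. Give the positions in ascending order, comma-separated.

Serine (S), threonine (T), and tyrosine (Y) each carry a hydroxyl group on the side chain.
Matching residues: S1, Y17.

1, 17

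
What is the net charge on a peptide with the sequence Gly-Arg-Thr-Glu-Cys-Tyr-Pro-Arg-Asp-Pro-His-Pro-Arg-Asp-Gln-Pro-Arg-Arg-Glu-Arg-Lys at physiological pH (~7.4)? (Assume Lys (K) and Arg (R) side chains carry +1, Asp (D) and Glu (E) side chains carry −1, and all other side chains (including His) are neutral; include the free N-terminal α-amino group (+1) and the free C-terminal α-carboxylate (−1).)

Positive (K, R): Arg2, Arg8, Arg13, Arg17, Arg18, Arg20, Lys21 → +7.
Negative (D, E): Glu4, Asp9, Asp14, Glu19 → −4.
The N-terminus (+1) and C-terminus (−1) cancel.
Net charge = (+7) + (−4) = +3.

+3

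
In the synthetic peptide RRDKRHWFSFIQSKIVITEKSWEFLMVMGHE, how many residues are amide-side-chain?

The amide-side-chain residues are Asn (N) and Gln (Q).
Matching residues: Q12.

1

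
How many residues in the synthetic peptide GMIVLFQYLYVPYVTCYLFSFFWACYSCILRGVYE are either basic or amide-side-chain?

Basic: H, K, R. Amide-side-chain: N, Q.
Basic residues here: R31 (1).
Amide-side-chain residues here: Q7 (1).
The two groups share no amino acid, so total = 1 + 1 = 2.

2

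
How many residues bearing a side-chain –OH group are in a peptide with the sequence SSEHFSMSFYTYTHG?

Serine (S), threonine (T), and tyrosine (Y) each carry a hydroxyl group on the side chain.
Matching residues: S1, S2, S6, S8, Y10, T11, Y12, T13.

8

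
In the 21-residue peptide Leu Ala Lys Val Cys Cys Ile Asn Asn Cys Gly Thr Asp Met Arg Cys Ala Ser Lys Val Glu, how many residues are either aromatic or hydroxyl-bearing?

Aromatic: F, W, Y. Hydroxyl-bearing: S, T, Y.
Aromatic residues here: none (0).
Hydroxyl-bearing residues here: Thr12, Ser18 (2).
(Y belongs to both groups, but none appear in this sequence.) Total = 0 + 2 = 2.

2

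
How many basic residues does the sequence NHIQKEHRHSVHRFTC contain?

7

K, R, and H are the three residues with basic side chains (ε-amine, guanidinium, and imidazole respectively).
Matching residues: H2, K5, H7, R8, H9, H12, R13.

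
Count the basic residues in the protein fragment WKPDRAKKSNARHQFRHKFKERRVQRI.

The basic amino acids are Lys (K), Arg (R), and His (H).
Matching residues: K2, R5, K7, K8, R12, H13, R16, H17, K18, K20, R22, R23, R26.

13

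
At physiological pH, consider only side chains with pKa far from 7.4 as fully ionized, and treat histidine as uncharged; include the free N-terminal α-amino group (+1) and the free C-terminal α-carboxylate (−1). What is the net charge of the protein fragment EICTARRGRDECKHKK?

+3

The side chains ionized at physiological pH are Lys/Arg (+1) and Asp/Glu (−1); with His treated as neutral, nothing else contributes.
Positive (K, R): R6, R7, R9, K13, K15, K16 → +6.
Negative (D, E): E1, D10, E11 → −3.
The N-terminus (+1) and C-terminus (−1) cancel.
Net charge = (+6) + (−3) = +3.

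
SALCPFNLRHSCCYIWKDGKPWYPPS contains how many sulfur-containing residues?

Only Cys (C) and Met (M) have a sulfur atom in the side chain.
Matching residues: C4, C12, C13.

3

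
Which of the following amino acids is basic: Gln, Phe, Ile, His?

K, R, and H are the three residues with basic side chains (ε-amine, guanidinium, and imidazole respectively).
Of the listed options, only His belongs to this group.

His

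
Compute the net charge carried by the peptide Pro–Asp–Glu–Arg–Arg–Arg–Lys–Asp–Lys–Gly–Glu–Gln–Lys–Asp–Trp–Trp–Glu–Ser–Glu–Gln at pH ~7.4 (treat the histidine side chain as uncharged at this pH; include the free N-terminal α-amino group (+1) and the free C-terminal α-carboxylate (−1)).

At pH ~7.4 the Lys and Arg side chains are protonated (+1), the Asp and Glu side chains are deprotonated (−1), and with His taken as neutral all other side chains carry no charge.
Positive (K, R): Arg4, Arg5, Arg6, Lys7, Lys9, Lys13 → +6.
Negative (D, E): Asp2, Glu3, Asp8, Glu11, Asp14, Glu17, Glu19 → −7.
The N-terminus (+1) and C-terminus (−1) cancel.
Net charge = (+6) + (−7) = −1.

-1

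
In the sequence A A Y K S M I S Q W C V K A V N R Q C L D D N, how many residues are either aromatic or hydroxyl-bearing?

Aromatic: F, W, Y. Hydroxyl-bearing: S, T, Y.
Aromatic residues here: Y3, W10 (2).
Hydroxyl-bearing residues here: Y3, S5, S8 (3).
Y is in both groups, so the 1 Y residue must not be double-counted.
Total = 2 + 3 − 1 = 4.

4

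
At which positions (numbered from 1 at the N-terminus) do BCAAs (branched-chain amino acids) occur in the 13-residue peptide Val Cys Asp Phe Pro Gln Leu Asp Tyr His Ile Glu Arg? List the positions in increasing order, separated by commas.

Valine (V), leucine (L), and isoleucine (I) are the branched-chain amino acids.
Matching residues: Val1, Leu7, Ile11.

1, 7, 11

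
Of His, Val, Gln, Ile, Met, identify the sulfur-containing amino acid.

Cysteine (C, thiol) and methionine (M, thioether) are the two sulfur-containing amino acids.
Of the listed options, only Met belongs to this group.

Met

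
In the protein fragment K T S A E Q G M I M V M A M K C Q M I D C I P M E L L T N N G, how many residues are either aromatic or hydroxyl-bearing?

Aromatic: F, W, Y. Hydroxyl-bearing: S, T, Y.
Aromatic residues here: none (0).
Hydroxyl-bearing residues here: T2, S3, T28 (3).
(Y belongs to both groups, but none appear in this sequence.) Total = 0 + 3 = 3.

3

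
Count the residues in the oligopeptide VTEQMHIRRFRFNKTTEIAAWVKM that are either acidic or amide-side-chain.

4

Acidic: D, E. Amide-side-chain: N, Q.
Acidic residues here: E3, E17 (2).
Amide-side-chain residues here: Q4, N13 (2).
The two groups share no amino acid, so total = 2 + 2 = 4.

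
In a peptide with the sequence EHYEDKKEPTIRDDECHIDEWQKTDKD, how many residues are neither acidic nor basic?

9

Acidic: D, E. Basic: K, R, H. All other residues are neither.
Matching residues: Y3, P9, T10, I11, C16, I18, W21, Q22, T24.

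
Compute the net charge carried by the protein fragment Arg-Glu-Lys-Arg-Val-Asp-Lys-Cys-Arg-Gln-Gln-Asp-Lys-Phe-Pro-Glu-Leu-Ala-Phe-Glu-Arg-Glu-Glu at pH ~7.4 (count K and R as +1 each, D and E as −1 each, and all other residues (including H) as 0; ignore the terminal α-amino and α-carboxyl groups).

Positive (K, R): Arg1, Lys3, Arg4, Lys7, Arg9, Lys13, Arg21 → +7.
Negative (D, E): Glu2, Asp6, Asp12, Glu16, Glu20, Glu22, Glu23 → −7.
Net charge = (+7) + (−7) = 0.

0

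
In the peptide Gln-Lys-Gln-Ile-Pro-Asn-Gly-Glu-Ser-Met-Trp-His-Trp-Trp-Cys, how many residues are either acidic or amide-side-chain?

Acidic: D, E. Amide-side-chain: N, Q.
Acidic residues here: Glu8 (1).
Amide-side-chain residues here: Gln1, Gln3, Asn6 (3).
The two groups share no amino acid, so total = 1 + 3 = 4.

4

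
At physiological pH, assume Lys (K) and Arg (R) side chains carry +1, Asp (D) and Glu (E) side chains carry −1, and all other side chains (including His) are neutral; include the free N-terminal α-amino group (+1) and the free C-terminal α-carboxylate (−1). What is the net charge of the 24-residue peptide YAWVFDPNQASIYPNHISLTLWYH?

-1

Positive (K, R): none → +0.
Negative (D, E): D6 → −1.
The N-terminus (+1) and C-terminus (−1) cancel.
Net charge = (+0) + (−1) = −1.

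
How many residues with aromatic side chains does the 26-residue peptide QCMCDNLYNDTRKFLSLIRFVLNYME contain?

Phenylalanine (F), tryptophan (W), and tyrosine (Y) have aromatic ring side chains.
Matching residues: Y8, F14, F20, Y24.

4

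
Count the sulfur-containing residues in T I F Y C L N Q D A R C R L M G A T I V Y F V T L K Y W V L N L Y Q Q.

3

Cysteine (C, thiol) and methionine (M, thioether) are the two sulfur-containing amino acids.
Matching residues: C5, C12, M15.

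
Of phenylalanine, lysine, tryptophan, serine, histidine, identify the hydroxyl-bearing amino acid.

S, T, and Y are the three residues with a side-chain hydroxyl.
Of the listed options, only serine belongs to this group.

serine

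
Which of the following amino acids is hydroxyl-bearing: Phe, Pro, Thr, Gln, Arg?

Thr

The –OH-bearing residues are Ser, Thr (aliphatic alcohols), and Tyr (phenol).
Of the listed options, only Thr belongs to this group.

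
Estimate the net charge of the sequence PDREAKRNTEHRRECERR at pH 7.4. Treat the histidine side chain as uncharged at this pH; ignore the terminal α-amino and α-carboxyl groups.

The side chains ionized at physiological pH are Lys/Arg (+1) and Asp/Glu (−1); with His treated as neutral, nothing else contributes.
Positive (K, R): R3, K6, R7, R12, R13, R17, R18 → +7.
Negative (D, E): D2, E4, E10, E14, E16 → −5.
Net charge = (+7) + (−5) = +2.

+2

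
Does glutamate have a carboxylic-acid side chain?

Aspartate (D) and glutamate (E) have carboxylic-acid side chains and are the acidic amino acids.
Glutamate is in this group.

Yes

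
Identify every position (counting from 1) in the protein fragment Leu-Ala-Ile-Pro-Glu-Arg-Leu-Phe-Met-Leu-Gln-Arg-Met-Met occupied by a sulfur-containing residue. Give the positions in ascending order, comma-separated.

9, 13, 14

Matching residues: Met9, Met13, Met14.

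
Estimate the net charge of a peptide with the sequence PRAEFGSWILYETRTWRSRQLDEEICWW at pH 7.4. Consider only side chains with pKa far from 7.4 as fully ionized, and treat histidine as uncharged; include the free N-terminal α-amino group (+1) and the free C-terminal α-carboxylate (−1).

-1

At pH ~7.4 the Lys and Arg side chains are protonated (+1), the Asp and Glu side chains are deprotonated (−1), and with His taken as neutral all other side chains carry no charge.
Positive (K, R): R2, R14, R17, R19 → +4.
Negative (D, E): E4, E12, D22, E23, E24 → −5.
The N-terminus (+1) and C-terminus (−1) cancel.
Net charge = (+4) + (−5) = −1.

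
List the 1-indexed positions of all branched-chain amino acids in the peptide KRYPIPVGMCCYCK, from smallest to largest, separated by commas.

The BCAAs are Val, Leu, and Ile — aliphatic side chains with a branch point.
Matching residues: I5, V7.

5, 7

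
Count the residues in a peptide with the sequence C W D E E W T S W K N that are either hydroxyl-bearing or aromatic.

5

Hydroxyl-bearing: S, T, Y. Aromatic: F, W, Y.
Hydroxyl-bearing residues here: T7, S8 (2).
Aromatic residues here: W2, W6, W9 (3).
(Y belongs to both groups, but none appear in this sequence.) Total = 2 + 3 = 5.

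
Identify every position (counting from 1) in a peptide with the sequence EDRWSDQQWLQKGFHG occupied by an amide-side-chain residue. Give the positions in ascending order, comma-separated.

Asparagine (N) and glutamine (Q) have uncharged amide side chains.
Matching residues: Q7, Q8, Q11.

7, 8, 11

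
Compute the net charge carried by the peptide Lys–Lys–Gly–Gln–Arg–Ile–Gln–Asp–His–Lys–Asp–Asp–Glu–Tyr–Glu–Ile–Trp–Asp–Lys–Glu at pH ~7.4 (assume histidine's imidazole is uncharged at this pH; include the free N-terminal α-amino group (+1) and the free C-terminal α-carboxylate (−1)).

-2

At pH ~7.4 the Lys and Arg side chains are protonated (+1), the Asp and Glu side chains are deprotonated (−1), and with His taken as neutral all other side chains carry no charge.
Positive (K, R): Lys1, Lys2, Arg5, Lys10, Lys19 → +5.
Negative (D, E): Asp8, Asp11, Asp12, Glu13, Glu15, Asp18, Glu20 → −7.
The N-terminus (+1) and C-terminus (−1) cancel.
Net charge = (+5) + (−7) = −2.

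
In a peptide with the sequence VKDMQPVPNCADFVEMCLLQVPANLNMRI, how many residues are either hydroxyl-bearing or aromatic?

Hydroxyl-bearing: S, T, Y. Aromatic: F, W, Y.
Hydroxyl-bearing residues here: none (0).
Aromatic residues here: F13 (1).
(Y belongs to both groups, but none appear in this sequence.) Total = 0 + 1 = 1.

1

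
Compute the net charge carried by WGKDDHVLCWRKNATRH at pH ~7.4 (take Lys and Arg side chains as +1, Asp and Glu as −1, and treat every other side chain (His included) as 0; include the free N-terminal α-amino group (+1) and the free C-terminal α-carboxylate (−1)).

Positive (K, R): K3, R11, K12, R16 → +4.
Negative (D, E): D4, D5 → −2.
The N-terminus (+1) and C-terminus (−1) cancel.
Net charge = (+4) + (−2) = +2.

+2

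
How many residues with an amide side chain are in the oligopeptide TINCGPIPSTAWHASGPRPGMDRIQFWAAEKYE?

Asparagine (N) and glutamine (Q) have uncharged amide side chains.
Matching residues: N3, Q25.

2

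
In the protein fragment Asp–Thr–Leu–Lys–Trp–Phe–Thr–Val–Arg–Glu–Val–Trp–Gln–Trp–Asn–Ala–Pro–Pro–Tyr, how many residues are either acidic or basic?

4

Acidic: D, E. Basic: H, K, R.
Acidic residues here: Asp1, Glu10 (2).
Basic residues here: Lys4, Arg9 (2).
The two groups share no amino acid, so total = 2 + 2 = 4.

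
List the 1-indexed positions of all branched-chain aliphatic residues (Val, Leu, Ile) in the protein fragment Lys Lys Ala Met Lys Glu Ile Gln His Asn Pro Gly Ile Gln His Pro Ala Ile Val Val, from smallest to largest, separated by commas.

Matching residues: Ile7, Ile13, Ile18, Val19, Val20.

7, 13, 18, 19, 20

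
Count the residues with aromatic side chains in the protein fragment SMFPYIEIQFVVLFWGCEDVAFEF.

The aromatic amino acids are Phe (F, benzyl), Trp (W, indole), and Tyr (Y, phenol).
Matching residues: F3, Y5, F10, F14, W15, F22, F24.

7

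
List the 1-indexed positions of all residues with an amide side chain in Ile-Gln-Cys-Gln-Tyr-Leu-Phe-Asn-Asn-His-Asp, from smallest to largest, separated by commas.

The amide-side-chain residues are Asn (N) and Gln (Q).
Matching residues: Gln2, Gln4, Asn8, Asn9.

2, 4, 8, 9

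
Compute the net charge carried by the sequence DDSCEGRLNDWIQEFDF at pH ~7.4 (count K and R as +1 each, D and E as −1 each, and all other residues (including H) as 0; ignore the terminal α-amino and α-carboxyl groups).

Positive (K, R): R7 → +1.
Negative (D, E): D1, D2, E5, D10, E14, D16 → −6.
Net charge = (+1) + (−6) = −5.

-5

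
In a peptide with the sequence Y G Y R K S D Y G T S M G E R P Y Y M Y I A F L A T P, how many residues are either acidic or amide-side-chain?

2

Acidic: D, E. Amide-side-chain: N, Q.
Acidic residues here: D7, E14 (2).
Amide-side-chain residues here: none (0).
The two groups share no amino acid, so total = 2 + 0 = 2.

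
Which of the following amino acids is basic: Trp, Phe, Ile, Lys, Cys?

Lys

Lysine (K), arginine (R), and histidine (H) have basic, nitrogen-containing side chains.
Of the listed options, only Lys belongs to this group.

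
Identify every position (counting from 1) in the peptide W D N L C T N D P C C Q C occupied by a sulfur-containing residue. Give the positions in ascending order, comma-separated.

5, 10, 11, 13

The sulfur-bearing residues are cysteine (–SH) and methionine (–S–CH₃).
Matching residues: C5, C10, C11, C13.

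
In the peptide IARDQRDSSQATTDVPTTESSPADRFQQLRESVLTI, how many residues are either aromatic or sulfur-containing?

1

Aromatic: F, W, Y. Sulfur-containing: C, M.
Aromatic residues here: F26 (1).
Sulfur-containing residues here: none (0).
The two groups share no amino acid, so total = 1 + 0 = 1.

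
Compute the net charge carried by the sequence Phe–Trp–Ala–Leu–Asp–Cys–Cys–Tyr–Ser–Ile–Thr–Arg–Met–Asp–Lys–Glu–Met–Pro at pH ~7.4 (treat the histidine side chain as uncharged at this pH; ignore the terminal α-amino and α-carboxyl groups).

-1

At pH ~7.4 the Lys and Arg side chains are protonated (+1), the Asp and Glu side chains are deprotonated (−1), and with His taken as neutral all other side chains carry no charge.
Positive (K, R): Arg12, Lys15 → +2.
Negative (D, E): Asp5, Asp14, Glu16 → −3.
Net charge = (+2) + (−3) = −1.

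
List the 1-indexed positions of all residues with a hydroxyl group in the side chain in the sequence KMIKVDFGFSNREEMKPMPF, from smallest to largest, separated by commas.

10

The –OH-bearing residues are Ser, Thr (aliphatic alcohols), and Tyr (phenol).
Matching residues: S10.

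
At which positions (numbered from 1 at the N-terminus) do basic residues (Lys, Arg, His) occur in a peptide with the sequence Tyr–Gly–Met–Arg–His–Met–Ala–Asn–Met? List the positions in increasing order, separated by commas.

Matching residues: Arg4, His5.

4, 5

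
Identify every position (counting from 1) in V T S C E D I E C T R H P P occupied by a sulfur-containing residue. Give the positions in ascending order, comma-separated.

4, 9

Matching residues: C4, C9.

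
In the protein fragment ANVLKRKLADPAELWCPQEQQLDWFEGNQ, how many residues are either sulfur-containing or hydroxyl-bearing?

Sulfur-containing: C, M. Hydroxyl-bearing: S, T, Y.
Sulfur-containing residues here: C16 (1).
Hydroxyl-bearing residues here: none (0).
The two groups share no amino acid, so total = 1 + 0 = 1.

1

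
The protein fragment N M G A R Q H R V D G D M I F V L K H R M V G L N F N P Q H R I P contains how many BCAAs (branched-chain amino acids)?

V, L, and I make up the branched-chain aliphatic group.
Matching residues: V9, I14, V16, L17, V22, L24, I32.

7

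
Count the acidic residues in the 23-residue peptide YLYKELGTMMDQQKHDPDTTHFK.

4

Aspartate (D) and glutamate (E) have carboxylic-acid side chains and are the acidic amino acids.
Matching residues: E5, D11, D16, D18.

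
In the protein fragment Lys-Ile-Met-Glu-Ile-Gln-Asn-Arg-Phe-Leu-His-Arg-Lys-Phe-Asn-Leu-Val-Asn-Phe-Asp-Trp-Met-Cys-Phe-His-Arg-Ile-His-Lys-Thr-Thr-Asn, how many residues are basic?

9

Lysine (K), arginine (R), and histidine (H) have basic, nitrogen-containing side chains.
Matching residues: Lys1, Arg8, His11, Arg12, Lys13, His25, Arg26, His28, Lys29.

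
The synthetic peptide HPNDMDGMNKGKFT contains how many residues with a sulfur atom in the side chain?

2

Only Cys (C) and Met (M) have a sulfur atom in the side chain.
Matching residues: M5, M8.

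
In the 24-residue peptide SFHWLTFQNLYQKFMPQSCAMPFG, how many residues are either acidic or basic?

Acidic: D, E. Basic: H, K, R.
Acidic residues here: none (0).
Basic residues here: H3, K13 (2).
The two groups share no amino acid, so total = 0 + 2 = 2.

2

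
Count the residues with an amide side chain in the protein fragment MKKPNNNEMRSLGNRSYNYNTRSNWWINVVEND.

9

The amide-side-chain residues are Asn (N) and Gln (Q).
Matching residues: N5, N6, N7, N14, N18, N20, N24, N28, N32.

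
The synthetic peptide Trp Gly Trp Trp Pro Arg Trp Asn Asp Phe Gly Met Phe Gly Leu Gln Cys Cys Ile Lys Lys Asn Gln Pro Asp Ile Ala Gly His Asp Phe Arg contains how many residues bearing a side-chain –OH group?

0

S, T, and Y are the three residues with a side-chain hydroxyl.
None of the 32 residues belong to this group.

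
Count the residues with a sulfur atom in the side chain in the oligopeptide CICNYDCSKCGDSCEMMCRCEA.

Cysteine (C, thiol) and methionine (M, thioether) are the two sulfur-containing amino acids.
Matching residues: C1, C3, C7, C10, C14, M16, M17, C18, C20.

9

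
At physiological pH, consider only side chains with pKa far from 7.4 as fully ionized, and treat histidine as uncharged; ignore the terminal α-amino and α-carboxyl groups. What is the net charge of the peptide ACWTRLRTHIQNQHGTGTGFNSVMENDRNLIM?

+1

Near pH 7.4, K and R contribute +1 each, D and E contribute −1 each, and every other side chain (His included, as stated) is uncharged.
Positive (K, R): R5, R7, R28 → +3.
Negative (D, E): E25, D27 → −2.
Net charge = (+3) + (−2) = +1.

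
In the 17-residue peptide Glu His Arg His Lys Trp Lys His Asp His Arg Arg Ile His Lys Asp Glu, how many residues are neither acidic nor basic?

Acidic: D, E. Basic: K, R, H. All other residues are neither.
Matching residues: Trp6, Ile13.

2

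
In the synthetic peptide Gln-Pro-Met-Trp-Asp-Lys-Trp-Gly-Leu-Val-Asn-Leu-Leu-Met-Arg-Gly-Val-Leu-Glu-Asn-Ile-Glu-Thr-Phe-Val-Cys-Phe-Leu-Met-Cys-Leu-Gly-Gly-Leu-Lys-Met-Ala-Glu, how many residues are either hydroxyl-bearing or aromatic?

Hydroxyl-bearing: S, T, Y. Aromatic: F, W, Y.
Hydroxyl-bearing residues here: Thr23 (1).
Aromatic residues here: Trp4, Trp7, Phe24, Phe27 (4).
(Y belongs to both groups, but none appear in this sequence.) Total = 1 + 4 = 5.

5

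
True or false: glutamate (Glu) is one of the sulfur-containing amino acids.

False

The sulfur-bearing residues are cysteine (–SH) and methionine (–S–CH₃).
Glutamate is not in this group.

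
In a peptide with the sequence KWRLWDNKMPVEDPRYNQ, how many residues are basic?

4

The basic amino acids are Lys (K), Arg (R), and His (H).
Matching residues: K1, R3, K8, R15.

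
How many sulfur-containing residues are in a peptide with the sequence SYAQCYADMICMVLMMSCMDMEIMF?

The sulfur-bearing residues are cysteine (–SH) and methionine (–S–CH₃).
Matching residues: C5, M9, C11, M12, M15, M16, C18, M19, M21, M24.

10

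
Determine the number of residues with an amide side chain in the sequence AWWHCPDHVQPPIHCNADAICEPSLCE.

The amide-side-chain residues are Asn (N) and Gln (Q).
Matching residues: Q10, N16.

2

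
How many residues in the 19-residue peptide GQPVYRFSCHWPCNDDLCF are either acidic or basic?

Acidic: D, E. Basic: H, K, R.
Acidic residues here: D15, D16 (2).
Basic residues here: R6, H10 (2).
The two groups share no amino acid, so total = 2 + 2 = 4.

4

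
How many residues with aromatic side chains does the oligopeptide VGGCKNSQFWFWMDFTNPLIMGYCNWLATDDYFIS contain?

9

Phenylalanine (F), tryptophan (W), and tyrosine (Y) have aromatic ring side chains.
Matching residues: F9, W10, F11, W12, F15, Y23, W26, Y32, F33.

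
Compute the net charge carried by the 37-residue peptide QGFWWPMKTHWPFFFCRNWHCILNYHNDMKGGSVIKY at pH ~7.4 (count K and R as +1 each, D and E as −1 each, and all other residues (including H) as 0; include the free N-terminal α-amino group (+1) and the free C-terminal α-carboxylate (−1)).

+3

Positive (K, R): K8, R17, K30, K36 → +4.
Negative (D, E): D28 → −1.
The N-terminus (+1) and C-terminus (−1) cancel.
Net charge = (+4) + (−1) = +3.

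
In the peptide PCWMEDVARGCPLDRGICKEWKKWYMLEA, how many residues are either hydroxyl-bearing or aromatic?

4

Hydroxyl-bearing: S, T, Y. Aromatic: F, W, Y.
Hydroxyl-bearing residues here: Y25 (1).
Aromatic residues here: W3, W21, W24, Y25 (4).
Y is in both groups, so the 1 Y residue must not be double-counted.
Total = 1 + 4 − 1 = 4.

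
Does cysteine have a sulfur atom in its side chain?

Cysteine (C, thiol) and methionine (M, thioether) are the two sulfur-containing amino acids.
Cysteine is in this group.

Yes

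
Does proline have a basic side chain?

Lysine (K), arginine (R), and histidine (H) have basic, nitrogen-containing side chains.
Proline is not in this group.

No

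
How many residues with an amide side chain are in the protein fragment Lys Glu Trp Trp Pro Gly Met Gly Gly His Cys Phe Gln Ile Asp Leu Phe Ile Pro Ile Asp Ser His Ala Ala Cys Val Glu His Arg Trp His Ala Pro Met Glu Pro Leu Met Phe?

Asparagine (N) and glutamine (Q) have uncharged amide side chains.
Matching residues: Gln13.

1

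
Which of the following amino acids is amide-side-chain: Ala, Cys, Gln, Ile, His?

Gln

Asparagine (N) and glutamine (Q) have uncharged amide side chains.
Of the listed options, only Gln belongs to this group.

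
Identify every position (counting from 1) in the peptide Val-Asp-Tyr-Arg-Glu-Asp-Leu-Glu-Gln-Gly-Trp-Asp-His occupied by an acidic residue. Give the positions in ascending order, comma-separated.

2, 5, 6, 8, 12

Aspartate (D) and glutamate (E) have carboxylic-acid side chains and are the acidic amino acids.
Matching residues: Asp2, Glu5, Asp6, Glu8, Asp12.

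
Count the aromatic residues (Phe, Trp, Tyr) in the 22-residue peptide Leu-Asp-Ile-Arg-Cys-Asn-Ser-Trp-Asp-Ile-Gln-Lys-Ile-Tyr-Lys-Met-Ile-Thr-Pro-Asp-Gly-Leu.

Matching residues: Trp8, Tyr14.

2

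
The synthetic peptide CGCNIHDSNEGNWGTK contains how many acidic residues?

The acidic residues are Asp (D) and Glu (E), whose side chains end in a carboxylate group.
Matching residues: D7, E10.

2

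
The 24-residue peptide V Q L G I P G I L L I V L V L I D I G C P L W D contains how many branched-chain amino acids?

V, L, and I make up the branched-chain aliphatic group.
Matching residues: V1, L3, I5, I8, L9, L10, I11, V12, L13, V14, L15, I16, I18, L22.

14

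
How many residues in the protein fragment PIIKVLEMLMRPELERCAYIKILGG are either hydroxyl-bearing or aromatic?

1

Hydroxyl-bearing: S, T, Y. Aromatic: F, W, Y.
Hydroxyl-bearing residues here: Y19 (1).
Aromatic residues here: Y19 (1).
Y is in both groups, so the 1 Y residue must not be double-counted.
Total = 1 + 1 − 1 = 1.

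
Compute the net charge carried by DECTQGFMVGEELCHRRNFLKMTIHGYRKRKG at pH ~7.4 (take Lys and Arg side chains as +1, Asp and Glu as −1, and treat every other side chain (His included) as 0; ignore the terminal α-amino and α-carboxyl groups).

Positive (K, R): R16, R17, K21, R28, K29, R30, K31 → +7.
Negative (D, E): D1, E2, E11, E12 → −4.
Net charge = (+7) + (−4) = +3.

+3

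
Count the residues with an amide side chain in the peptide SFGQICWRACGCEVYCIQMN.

3

The amide-side-chain residues are Asn (N) and Gln (Q).
Matching residues: Q4, Q18, N20.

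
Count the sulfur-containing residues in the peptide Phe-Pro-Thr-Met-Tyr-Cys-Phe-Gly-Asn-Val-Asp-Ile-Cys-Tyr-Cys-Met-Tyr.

The sulfur-bearing residues are cysteine (–SH) and methionine (–S–CH₃).
Matching residues: Met4, Cys6, Cys13, Cys15, Met16.

5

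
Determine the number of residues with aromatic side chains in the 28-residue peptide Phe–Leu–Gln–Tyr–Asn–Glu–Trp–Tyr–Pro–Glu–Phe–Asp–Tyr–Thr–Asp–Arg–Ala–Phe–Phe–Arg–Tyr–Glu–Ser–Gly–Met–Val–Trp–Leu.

10

F, W, and Y each carry an aromatic ring on the side chain.
Matching residues: Phe1, Tyr4, Trp7, Tyr8, Phe11, Tyr13, Phe18, Phe19, Tyr21, Trp27.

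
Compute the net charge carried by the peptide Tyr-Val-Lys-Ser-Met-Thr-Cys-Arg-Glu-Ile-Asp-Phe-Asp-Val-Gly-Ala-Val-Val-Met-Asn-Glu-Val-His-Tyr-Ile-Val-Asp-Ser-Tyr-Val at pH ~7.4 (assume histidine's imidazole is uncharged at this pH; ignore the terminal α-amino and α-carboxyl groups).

Near pH 7.4, K and R contribute +1 each, D and E contribute −1 each, and every other side chain (His included, as stated) is uncharged.
Positive (K, R): Lys3, Arg8 → +2.
Negative (D, E): Glu9, Asp11, Asp13, Glu21, Asp27 → −5.
Net charge = (+2) + (−5) = −3.

-3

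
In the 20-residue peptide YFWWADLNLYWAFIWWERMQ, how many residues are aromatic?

The aromatic amino acids are Phe (F, benzyl), Trp (W, indole), and Tyr (Y, phenol).
Matching residues: Y1, F2, W3, W4, Y10, W11, F13, W15, W16.

9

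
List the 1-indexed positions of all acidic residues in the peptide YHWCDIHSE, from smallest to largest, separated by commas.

5, 9

Only D (aspartate) and E (glutamate) carry a side-chain carboxylic acid.
Matching residues: D5, E9.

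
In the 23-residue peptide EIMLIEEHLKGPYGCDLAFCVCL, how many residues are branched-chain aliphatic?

7

Valine (V), leucine (L), and isoleucine (I) are the branched-chain amino acids.
Matching residues: I2, L4, I5, L9, L17, V21, L23.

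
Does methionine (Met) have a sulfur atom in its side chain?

Yes

Cysteine (C, thiol) and methionine (M, thioether) are the two sulfur-containing amino acids.
Methionine is in this group.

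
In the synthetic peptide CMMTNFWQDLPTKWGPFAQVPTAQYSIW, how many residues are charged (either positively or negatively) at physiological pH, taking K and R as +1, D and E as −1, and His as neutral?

Charged side chains at pH ~7.4: K, R (positive); D, E (negative).
Matching residues: D9, K13.

2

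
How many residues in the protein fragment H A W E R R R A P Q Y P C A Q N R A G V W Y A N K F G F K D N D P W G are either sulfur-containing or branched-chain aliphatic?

Sulfur-containing: C, M. Branched-chain aliphatic: I, L, V.
Sulfur-containing residues here: C13 (1).
Branched-chain aliphatic residues here: V20 (1).
The two groups share no amino acid, so total = 1 + 1 = 2.

2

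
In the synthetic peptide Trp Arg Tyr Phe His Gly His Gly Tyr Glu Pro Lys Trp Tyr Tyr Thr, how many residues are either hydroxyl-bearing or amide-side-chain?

5

Hydroxyl-bearing: S, T, Y. Amide-side-chain: N, Q.
Hydroxyl-bearing residues here: Tyr3, Tyr9, Tyr14, Tyr15, Thr16 (5).
Amide-side-chain residues here: none (0).
The two groups share no amino acid, so total = 5 + 0 = 5.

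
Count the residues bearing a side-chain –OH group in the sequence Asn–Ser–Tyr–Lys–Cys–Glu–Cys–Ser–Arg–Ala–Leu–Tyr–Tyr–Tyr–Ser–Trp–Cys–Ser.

8

S, T, and Y are the three residues with a side-chain hydroxyl.
Matching residues: Ser2, Tyr3, Ser8, Tyr12, Tyr13, Tyr14, Ser15, Ser18.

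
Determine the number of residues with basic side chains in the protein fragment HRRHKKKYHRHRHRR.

14

Lysine (K), arginine (R), and histidine (H) have basic, nitrogen-containing side chains.
Matching residues: H1, R2, R3, H4, K5, K6, K7, H9, R10, H11, R12, H13, R14, R15.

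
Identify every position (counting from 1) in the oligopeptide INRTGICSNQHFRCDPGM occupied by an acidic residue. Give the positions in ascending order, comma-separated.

15

The acidic residues are Asp (D) and Glu (E), whose side chains end in a carboxylate group.
Matching residues: D15.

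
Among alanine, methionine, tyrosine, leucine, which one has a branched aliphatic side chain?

leucine

V, L, and I make up the branched-chain aliphatic group.
Of the listed options, only leucine belongs to this group.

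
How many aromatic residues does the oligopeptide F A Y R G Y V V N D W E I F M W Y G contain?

Phenylalanine (F), tryptophan (W), and tyrosine (Y) have aromatic ring side chains.
Matching residues: F1, Y3, Y6, W11, F14, W16, Y17.

7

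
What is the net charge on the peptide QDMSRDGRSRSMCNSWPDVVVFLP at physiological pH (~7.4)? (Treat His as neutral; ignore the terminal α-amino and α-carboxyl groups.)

0

Near pH 7.4, K and R contribute +1 each, D and E contribute −1 each, and every other side chain (His included, as stated) is uncharged.
Positive (K, R): R5, R8, R10 → +3.
Negative (D, E): D2, D6, D18 → −3.
Net charge = (+3) + (−3) = 0.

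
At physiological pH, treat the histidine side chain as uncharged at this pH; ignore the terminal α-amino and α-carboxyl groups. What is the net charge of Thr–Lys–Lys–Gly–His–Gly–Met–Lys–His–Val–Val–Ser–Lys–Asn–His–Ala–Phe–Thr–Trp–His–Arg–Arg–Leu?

At pH ~7.4 the Lys and Arg side chains are protonated (+1), the Asp and Glu side chains are deprotonated (−1), and with His taken as neutral all other side chains carry no charge.
Positive (K, R): Lys2, Lys3, Lys8, Lys13, Arg21, Arg22 → +6.
Negative (D, E): none → −0.
Net charge = (+6) + (−0) = +6.

+6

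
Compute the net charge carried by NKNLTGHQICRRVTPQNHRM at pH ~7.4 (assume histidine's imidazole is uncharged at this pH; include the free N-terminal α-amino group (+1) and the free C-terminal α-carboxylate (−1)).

+4

Near pH 7.4, K and R contribute +1 each, D and E contribute −1 each, and every other side chain (His included, as stated) is uncharged.
Positive (K, R): K2, R11, R12, R19 → +4.
Negative (D, E): none → −0.
The N-terminus (+1) and C-terminus (−1) cancel.
Net charge = (+4) + (−0) = +4.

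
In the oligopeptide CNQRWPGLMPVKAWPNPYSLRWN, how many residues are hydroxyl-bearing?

The –OH-bearing residues are Ser, Thr (aliphatic alcohols), and Tyr (phenol).
Matching residues: Y18, S19.

2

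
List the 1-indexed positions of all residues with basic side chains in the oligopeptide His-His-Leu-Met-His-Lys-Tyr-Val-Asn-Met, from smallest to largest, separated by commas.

1, 2, 5, 6

The basic amino acids are Lys (K), Arg (R), and His (H).
Matching residues: His1, His2, His5, Lys6.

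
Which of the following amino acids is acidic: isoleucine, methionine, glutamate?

Aspartate (D) and glutamate (E) have carboxylic-acid side chains and are the acidic amino acids.
Of the listed options, only glutamate belongs to this group.

glutamate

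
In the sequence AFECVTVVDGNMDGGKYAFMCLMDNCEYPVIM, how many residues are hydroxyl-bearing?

Serine (S), threonine (T), and tyrosine (Y) each carry a hydroxyl group on the side chain.
Matching residues: T6, Y17, Y28.

3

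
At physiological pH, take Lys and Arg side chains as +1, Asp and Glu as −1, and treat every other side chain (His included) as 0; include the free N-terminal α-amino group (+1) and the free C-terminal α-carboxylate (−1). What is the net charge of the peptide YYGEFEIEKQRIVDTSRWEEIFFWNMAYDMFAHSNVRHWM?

-3

Positive (K, R): K9, R11, R17, R37 → +4.
Negative (D, E): E4, E6, E8, D14, E19, E20, D29 → −7.
The N-terminus (+1) and C-terminus (−1) cancel.
Net charge = (+4) + (−7) = −3.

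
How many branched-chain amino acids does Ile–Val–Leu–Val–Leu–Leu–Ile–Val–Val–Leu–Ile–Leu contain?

V, L, and I make up the branched-chain aliphatic group.
Matching residues: Ile1, Val2, Leu3, Val4, Leu5, Leu6, Ile7, Val8, Val9, Leu10, Ile11, Leu12.

12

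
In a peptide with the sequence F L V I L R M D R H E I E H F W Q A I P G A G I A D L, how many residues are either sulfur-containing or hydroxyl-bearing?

1

Sulfur-containing: C, M. Hydroxyl-bearing: S, T, Y.
Sulfur-containing residues here: M7 (1).
Hydroxyl-bearing residues here: none (0).
The two groups share no amino acid, so total = 1 + 0 = 1.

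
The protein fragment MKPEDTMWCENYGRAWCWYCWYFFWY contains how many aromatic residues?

Phenylalanine (F), tryptophan (W), and tyrosine (Y) have aromatic ring side chains.
Matching residues: W8, Y12, W16, W18, Y19, W21, Y22, F23, F24, W25, Y26.

11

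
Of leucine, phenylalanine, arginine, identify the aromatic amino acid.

phenylalanine

Phenylalanine (F), tryptophan (W), and tyrosine (Y) have aromatic ring side chains.
Of the listed options, only phenylalanine belongs to this group.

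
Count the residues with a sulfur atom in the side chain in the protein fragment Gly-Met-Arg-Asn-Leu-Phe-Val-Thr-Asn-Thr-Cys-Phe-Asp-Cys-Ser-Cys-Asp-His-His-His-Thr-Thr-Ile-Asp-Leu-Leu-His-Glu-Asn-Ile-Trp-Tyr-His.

4

The sulfur-bearing residues are cysteine (–SH) and methionine (–S–CH₃).
Matching residues: Met2, Cys11, Cys14, Cys16.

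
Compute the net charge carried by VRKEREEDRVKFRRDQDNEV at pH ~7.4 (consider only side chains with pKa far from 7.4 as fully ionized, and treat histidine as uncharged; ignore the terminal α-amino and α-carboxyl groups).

0

At pH ~7.4 the Lys and Arg side chains are protonated (+1), the Asp and Glu side chains are deprotonated (−1), and with His taken as neutral all other side chains carry no charge.
Positive (K, R): R2, K3, R5, R9, K11, R13, R14 → +7.
Negative (D, E): E4, E6, E7, D8, D15, D17, E19 → −7.
Net charge = (+7) + (−7) = 0.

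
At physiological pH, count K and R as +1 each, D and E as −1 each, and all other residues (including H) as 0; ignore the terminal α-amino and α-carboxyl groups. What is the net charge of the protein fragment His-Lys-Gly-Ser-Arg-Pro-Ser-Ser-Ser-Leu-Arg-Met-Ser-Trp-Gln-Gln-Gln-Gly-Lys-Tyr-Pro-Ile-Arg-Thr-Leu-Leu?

+5

Positive (K, R): Lys2, Arg5, Arg11, Lys19, Arg23 → +5.
Negative (D, E): none → −0.
Net charge = (+5) + (−0) = +5.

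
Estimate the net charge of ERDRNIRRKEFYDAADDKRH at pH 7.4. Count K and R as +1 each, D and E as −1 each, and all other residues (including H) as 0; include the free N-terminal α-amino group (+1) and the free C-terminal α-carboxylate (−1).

+1

Positive (K, R): R2, R4, R7, R8, K9, K18, R19 → +7.
Negative (D, E): E1, D3, E10, D13, D16, D17 → −6.
The N-terminus (+1) and C-terminus (−1) cancel.
Net charge = (+7) + (−6) = +1.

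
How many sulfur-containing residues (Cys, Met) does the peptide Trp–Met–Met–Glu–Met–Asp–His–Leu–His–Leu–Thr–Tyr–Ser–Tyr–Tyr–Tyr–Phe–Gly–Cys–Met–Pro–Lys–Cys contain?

6

Matching residues: Met2, Met3, Met5, Cys19, Met20, Cys23.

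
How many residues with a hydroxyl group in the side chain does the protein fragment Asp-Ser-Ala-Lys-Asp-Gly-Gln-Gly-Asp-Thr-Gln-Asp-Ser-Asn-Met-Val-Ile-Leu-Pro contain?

Serine (S), threonine (T), and tyrosine (Y) each carry a hydroxyl group on the side chain.
Matching residues: Ser2, Thr10, Ser13.

3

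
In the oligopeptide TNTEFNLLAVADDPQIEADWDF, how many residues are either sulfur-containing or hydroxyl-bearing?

Sulfur-containing: C, M. Hydroxyl-bearing: S, T, Y.
Sulfur-containing residues here: none (0).
Hydroxyl-bearing residues here: T1, T3 (2).
The two groups share no amino acid, so total = 0 + 2 = 2.

2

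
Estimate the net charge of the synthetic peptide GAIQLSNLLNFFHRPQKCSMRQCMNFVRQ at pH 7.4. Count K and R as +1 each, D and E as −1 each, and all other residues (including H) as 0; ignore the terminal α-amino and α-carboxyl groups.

Positive (K, R): R14, K17, R21, R28 → +4.
Negative (D, E): none → −0.
Net charge = (+4) + (−0) = +4.

+4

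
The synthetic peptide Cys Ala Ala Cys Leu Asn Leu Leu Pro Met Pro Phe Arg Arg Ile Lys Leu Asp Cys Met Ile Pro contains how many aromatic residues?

1

Phenylalanine (F), tryptophan (W), and tyrosine (Y) have aromatic ring side chains.
Matching residues: Phe12.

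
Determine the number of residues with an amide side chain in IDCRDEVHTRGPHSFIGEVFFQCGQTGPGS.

2

Only N (asparagine) and Q (glutamine) carry a side-chain carboxamide.
Matching residues: Q22, Q25.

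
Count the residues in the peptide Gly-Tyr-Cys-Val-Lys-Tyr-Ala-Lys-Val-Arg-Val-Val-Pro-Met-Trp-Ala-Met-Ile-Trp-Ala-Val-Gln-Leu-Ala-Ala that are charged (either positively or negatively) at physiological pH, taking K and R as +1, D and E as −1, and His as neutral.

Charged side chains at pH ~7.4: K, R (positive); D, E (negative).
Matching residues: Lys5, Lys8, Arg10.

3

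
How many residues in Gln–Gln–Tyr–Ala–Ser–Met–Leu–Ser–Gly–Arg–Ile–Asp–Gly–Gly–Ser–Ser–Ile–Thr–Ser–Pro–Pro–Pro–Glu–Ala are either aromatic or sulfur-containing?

2

Aromatic: F, W, Y. Sulfur-containing: C, M.
Aromatic residues here: Tyr3 (1).
Sulfur-containing residues here: Met6 (1).
The two groups share no amino acid, so total = 1 + 1 = 2.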